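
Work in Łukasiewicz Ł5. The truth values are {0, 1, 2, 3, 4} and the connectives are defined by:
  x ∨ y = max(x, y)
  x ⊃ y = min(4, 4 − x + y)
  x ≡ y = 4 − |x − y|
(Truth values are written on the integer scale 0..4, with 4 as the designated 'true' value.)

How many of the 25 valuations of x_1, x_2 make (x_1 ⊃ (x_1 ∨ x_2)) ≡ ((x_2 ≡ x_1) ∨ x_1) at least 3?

value 4: 9 assignments (counts)
value 3: 9 assignments (counts)
value 2: 4 assignments
value 1: 2 assignments
value 0: 1 assignment
So 18 of the 25 assignments meet the threshold.

18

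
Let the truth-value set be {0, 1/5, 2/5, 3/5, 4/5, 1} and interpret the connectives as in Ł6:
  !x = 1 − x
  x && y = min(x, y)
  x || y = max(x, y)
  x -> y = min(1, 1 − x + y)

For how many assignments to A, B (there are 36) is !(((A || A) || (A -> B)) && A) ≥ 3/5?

18

value 1: 6 assignments (counts)
value 4/5: 6 assignments (counts)
value 3/5: 6 assignments (counts)
value 2/5: 6 assignments
value 1/5: 6 assignments
value 0: 6 assignments
So 18 of the 36 assignments meet the threshold.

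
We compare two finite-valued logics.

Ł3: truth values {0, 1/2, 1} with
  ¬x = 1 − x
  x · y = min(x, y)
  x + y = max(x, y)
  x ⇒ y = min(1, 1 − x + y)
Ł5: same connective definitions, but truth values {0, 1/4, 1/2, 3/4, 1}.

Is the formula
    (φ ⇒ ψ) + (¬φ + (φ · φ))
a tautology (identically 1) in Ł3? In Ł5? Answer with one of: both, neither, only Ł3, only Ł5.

neither

In Ł3: at φ = 1/2, ψ = 0 the value is 1/2 — not a tautology.
In Ł5: at φ = 1/4, ψ = 0 the value is 3/4 — not a tautology.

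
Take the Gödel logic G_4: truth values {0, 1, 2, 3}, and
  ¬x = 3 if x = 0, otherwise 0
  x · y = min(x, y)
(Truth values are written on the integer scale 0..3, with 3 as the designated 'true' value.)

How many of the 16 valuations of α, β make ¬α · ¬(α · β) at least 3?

4

α = 0, β = 0 ↦ 3  ≥
α = 0, β = 1 ↦ 3  ≥
α = 0, β = 2 ↦ 3  ≥
α = 0, β = 3 ↦ 3  ≥
α = 1, β = 0 ↦ 0  <
α = 1, β = 1 ↦ 0  <
α = 1, β = 2 ↦ 0  <
α = 1, β = 3 ↦ 0  <
α = 2, β = 0 ↦ 0  <
α = 2, β = 1 ↦ 0  <
α = 2, β = 2 ↦ 0  <
α = 2, β = 3 ↦ 0  <
α = 3, β = 0 ↦ 0  <
α = 3, β = 1 ↦ 0  <
α = 3, β = 2 ↦ 0  <
α = 3, β = 3 ↦ 0  <
So 4 of the 16 assignments meet the threshold.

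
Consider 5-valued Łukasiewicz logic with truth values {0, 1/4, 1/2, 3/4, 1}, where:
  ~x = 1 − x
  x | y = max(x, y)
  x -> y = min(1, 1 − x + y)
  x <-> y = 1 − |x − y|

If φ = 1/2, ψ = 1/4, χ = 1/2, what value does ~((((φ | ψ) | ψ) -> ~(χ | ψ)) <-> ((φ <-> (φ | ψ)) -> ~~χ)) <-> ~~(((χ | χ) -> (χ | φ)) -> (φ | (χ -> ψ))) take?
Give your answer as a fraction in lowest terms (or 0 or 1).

3/4

φ | ψ = 1/2 | 1/4 = 1/2
(φ | ψ) | ψ = 1/2 | 1/4 = 1/2
χ | ψ = 1/2 | 1/4 = 1/2
~(χ | ψ) = ~1/2 = 1/2
((φ | ψ) | ψ) -> ~(χ | ψ) = 1/2 -> 1/2 = 1
φ | ψ = 1/2 | 1/4 = 1/2
φ <-> (φ | ψ) = 1/2 <-> 1/2 = 1
~χ = ~1/2 = 1/2
~~χ = ~1/2 = 1/2
(φ <-> (φ | ψ)) -> ~~χ = 1 -> 1/2 = 1/2
(((φ | ψ) | ψ) -> ~(χ | ψ)) <-> ((φ <-> (φ | ψ)) -> ~~χ) = 1 <-> 1/2 = 1/2
~((((φ | ψ) | ψ) -> ~(χ | ψ)) <-> ((φ <-> (φ | ψ)) -> ~~χ)) = ~1/2 = 1/2
χ | χ = 1/2 | 1/2 = 1/2
χ | φ = 1/2 | 1/2 = 1/2
(χ | χ) -> (χ | φ) = 1/2 -> 1/2 = 1
χ -> ψ = 1/2 -> 1/4 = 3/4
φ | (χ -> ψ) = 1/2 | 3/4 = 3/4
((χ | χ) -> (χ | φ)) -> (φ | (χ -> ψ)) = 1 -> 3/4 = 3/4
~(((χ | χ) -> (χ | φ)) -> (φ | (χ -> ψ))) = ~3/4 = 1/4
~~(((χ | χ) -> (χ | φ)) -> (φ | (χ -> ψ))) = ~1/4 = 3/4
~((((φ | ψ) | ψ) -> ~(χ | ψ)) <-> ((φ <-> (φ | ψ)) -> ~~χ)) <-> ~~(((χ | χ) -> (χ | φ)) -> (φ | (χ -> ψ))) = 1/2 <-> 3/4 = 3/4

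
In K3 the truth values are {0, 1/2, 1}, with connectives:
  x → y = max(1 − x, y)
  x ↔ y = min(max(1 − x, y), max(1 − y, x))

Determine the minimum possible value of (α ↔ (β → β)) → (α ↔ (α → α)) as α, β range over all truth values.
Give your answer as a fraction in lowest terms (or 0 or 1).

1/2

Take α = 0, β = 1/2:
β → β = 1/2 → 1/2 = 1/2
α ↔ (β → β) = 0 ↔ 1/2 = 1/2
α → α = 0 → 0 = 1
α ↔ (α → α) = 0 ↔ 1 = 0
(α ↔ (β → β)) → (α ↔ (α → α)) = 1/2 → 0 = 1/2
No assignment yields a value below 1/2, so this is the minimum.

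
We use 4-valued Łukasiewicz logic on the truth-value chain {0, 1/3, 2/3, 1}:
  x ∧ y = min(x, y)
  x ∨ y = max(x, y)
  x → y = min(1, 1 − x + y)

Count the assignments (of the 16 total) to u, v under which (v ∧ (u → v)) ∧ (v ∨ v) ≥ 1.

u = 0, v = 0 ↦ 0  <
u = 0, v = 1/3 ↦ 1/3  <
u = 0, v = 2/3 ↦ 2/3  <
u = 0, v = 1 ↦ 1  ≥
u = 1/3, v = 0 ↦ 0  <
u = 1/3, v = 1/3 ↦ 1/3  <
u = 1/3, v = 2/3 ↦ 2/3  <
u = 1/3, v = 1 ↦ 1  ≥
u = 2/3, v = 0 ↦ 0  <
u = 2/3, v = 1/3 ↦ 1/3  <
u = 2/3, v = 2/3 ↦ 2/3  <
u = 2/3, v = 1 ↦ 1  ≥
u = 1, v = 0 ↦ 0  <
u = 1, v = 1/3 ↦ 1/3  <
u = 1, v = 2/3 ↦ 2/3  <
u = 1, v = 1 ↦ 1  ≥
So 4 of the 16 assignments meet the threshold.

4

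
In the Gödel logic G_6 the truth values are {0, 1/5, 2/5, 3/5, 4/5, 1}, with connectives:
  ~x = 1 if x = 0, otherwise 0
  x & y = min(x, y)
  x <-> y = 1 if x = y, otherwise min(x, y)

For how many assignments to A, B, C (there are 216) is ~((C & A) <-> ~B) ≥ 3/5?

value 1: 136 assignments (counts)
value 0: 80 assignments
So 136 of the 216 assignments meet the threshold.

136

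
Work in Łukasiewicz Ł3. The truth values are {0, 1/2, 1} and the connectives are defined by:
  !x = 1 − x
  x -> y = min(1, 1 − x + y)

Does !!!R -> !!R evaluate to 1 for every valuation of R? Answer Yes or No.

Counterexample: take R = 0.
!R = !0 = 1
!!R = !1 = 0
!!!R = !0 = 1
!R = !0 = 1
!!R = !1 = 0
!!!R -> !!R = 1 -> 0 = 0
This gives 0 ≠ 1.

No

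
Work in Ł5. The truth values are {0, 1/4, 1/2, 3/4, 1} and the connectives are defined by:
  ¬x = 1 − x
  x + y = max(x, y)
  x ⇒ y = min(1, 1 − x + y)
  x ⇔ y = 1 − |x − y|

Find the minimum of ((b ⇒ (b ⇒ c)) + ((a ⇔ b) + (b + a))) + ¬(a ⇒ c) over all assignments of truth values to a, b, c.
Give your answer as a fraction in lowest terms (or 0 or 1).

Take a = 0, b = 3/4, c = 0:
b ⇒ c = 3/4 ⇒ 0 = 1/4
b ⇒ (b ⇒ c) = 3/4 ⇒ 1/4 = 1/2
a ⇔ b = 0 ⇔ 3/4 = 1/4
b + a = 3/4 + 0 = 3/4
(a ⇔ b) + (b + a) = 1/4 + 3/4 = 3/4
(b ⇒ (b ⇒ c)) + ((a ⇔ b) + (b + a)) = 1/2 + 3/4 = 3/4
a ⇒ c = 0 ⇒ 0 = 1
¬(a ⇒ c) = ¬1 = 0
((b ⇒ (b ⇒ c)) + ((a ⇔ b) + (b + a))) + ¬(a ⇒ c) = 3/4 + 0 = 3/4
No assignment yields a value below 3/4, so this is the minimum.

3/4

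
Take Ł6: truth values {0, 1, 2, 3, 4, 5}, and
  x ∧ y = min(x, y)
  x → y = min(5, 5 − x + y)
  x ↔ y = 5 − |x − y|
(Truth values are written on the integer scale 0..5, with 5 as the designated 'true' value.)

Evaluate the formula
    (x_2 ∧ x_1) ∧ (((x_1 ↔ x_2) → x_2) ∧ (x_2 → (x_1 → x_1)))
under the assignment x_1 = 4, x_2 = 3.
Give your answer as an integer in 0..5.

x_2 ∧ x_1 = 3 ∧ 4 = 3
x_1 ↔ x_2 = 4 ↔ 3 = 4
(x_1 ↔ x_2) → x_2 = 4 → 3 = 4
x_1 → x_1 = 4 → 4 = 5
x_2 → (x_1 → x_1) = 3 → 5 = 5
((x_1 ↔ x_2) → x_2) ∧ (x_2 → (x_1 → x_1)) = 4 ∧ 5 = 4
(x_2 ∧ x_1) ∧ (((x_1 ↔ x_2) → x_2) ∧ (x_2 → (x_1 → x_1))) = 3 ∧ 4 = 3

3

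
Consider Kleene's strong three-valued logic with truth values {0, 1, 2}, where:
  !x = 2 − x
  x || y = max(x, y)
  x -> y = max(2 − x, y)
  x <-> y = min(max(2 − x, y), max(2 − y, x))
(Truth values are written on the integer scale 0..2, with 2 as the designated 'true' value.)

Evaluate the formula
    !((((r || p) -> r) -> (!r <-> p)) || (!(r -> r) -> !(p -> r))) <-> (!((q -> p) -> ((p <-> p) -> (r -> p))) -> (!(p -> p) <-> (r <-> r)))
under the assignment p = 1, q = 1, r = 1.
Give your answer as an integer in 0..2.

1

r || p = 1 || 1 = 1
(r || p) -> r = 1 -> 1 = 1
!r = !1 = 1
!r <-> p = 1 <-> 1 = 1
((r || p) -> r) -> (!r <-> p) = 1 -> 1 = 1
r -> r = 1 -> 1 = 1
!(r -> r) = !1 = 1
p -> r = 1 -> 1 = 1
!(p -> r) = !1 = 1
!(r -> r) -> !(p -> r) = 1 -> 1 = 1
(((r || p) -> r) -> (!r <-> p)) || (!(r -> r) -> !(p -> r)) = 1 || 1 = 1
!((((r || p) -> r) -> (!r <-> p)) || (!(r -> r) -> !(p -> r))) = !1 = 1
q -> p = 1 -> 1 = 1
p <-> p = 1 <-> 1 = 1
r -> p = 1 -> 1 = 1
(p <-> p) -> (r -> p) = 1 -> 1 = 1
(q -> p) -> ((p <-> p) -> (r -> p)) = 1 -> 1 = 1
!((q -> p) -> ((p <-> p) -> (r -> p))) = !1 = 1
p -> p = 1 -> 1 = 1
!(p -> p) = !1 = 1
r <-> r = 1 <-> 1 = 1
!(p -> p) <-> (r <-> r) = 1 <-> 1 = 1
!((q -> p) -> ((p <-> p) -> (r -> p))) -> (!(p -> p) <-> (r <-> r)) = 1 -> 1 = 1
!((((r || p) -> r) -> (!r <-> p)) || (!(r -> r) -> !(p -> r))) <-> (!((q -> p) -> ((p <-> p) -> (r -> p))) -> (!(p -> p) <-> (r <-> r))) = 1 <-> 1 = 1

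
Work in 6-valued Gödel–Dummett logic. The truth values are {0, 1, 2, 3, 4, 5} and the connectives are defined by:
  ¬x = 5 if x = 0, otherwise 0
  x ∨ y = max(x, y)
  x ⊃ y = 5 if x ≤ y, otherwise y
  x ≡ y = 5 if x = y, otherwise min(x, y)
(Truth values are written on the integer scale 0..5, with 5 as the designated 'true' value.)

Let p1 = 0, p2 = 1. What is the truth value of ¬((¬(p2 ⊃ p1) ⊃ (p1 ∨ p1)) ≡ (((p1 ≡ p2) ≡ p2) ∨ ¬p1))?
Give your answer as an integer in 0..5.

5

p2 ⊃ p1 = 1 ⊃ 0 = 0
¬(p2 ⊃ p1) = ¬0 = 5
p1 ∨ p1 = 0 ∨ 0 = 0
¬(p2 ⊃ p1) ⊃ (p1 ∨ p1) = 5 ⊃ 0 = 0
p1 ≡ p2 = 0 ≡ 1 = 0
(p1 ≡ p2) ≡ p2 = 0 ≡ 1 = 0
¬p1 = ¬0 = 5
((p1 ≡ p2) ≡ p2) ∨ ¬p1 = 0 ∨ 5 = 5
(¬(p2 ⊃ p1) ⊃ (p1 ∨ p1)) ≡ (((p1 ≡ p2) ≡ p2) ∨ ¬p1) = 0 ≡ 5 = 0
¬((¬(p2 ⊃ p1) ⊃ (p1 ∨ p1)) ≡ (((p1 ≡ p2) ≡ p2) ∨ ¬p1)) = ¬0 = 5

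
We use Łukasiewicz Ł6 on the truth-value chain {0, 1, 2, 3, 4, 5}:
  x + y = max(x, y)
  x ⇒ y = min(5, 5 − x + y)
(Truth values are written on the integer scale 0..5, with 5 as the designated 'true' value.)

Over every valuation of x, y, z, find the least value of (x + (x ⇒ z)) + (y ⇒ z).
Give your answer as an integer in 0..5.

Take x = 2, y = 2, z = 0:
x ⇒ z = 2 ⇒ 0 = 3
x + (x ⇒ z) = 2 + 3 = 3
y ⇒ z = 2 ⇒ 0 = 3
(x + (x ⇒ z)) + (y ⇒ z) = 3 + 3 = 3
No assignment yields a value below 3, so this is the minimum.

3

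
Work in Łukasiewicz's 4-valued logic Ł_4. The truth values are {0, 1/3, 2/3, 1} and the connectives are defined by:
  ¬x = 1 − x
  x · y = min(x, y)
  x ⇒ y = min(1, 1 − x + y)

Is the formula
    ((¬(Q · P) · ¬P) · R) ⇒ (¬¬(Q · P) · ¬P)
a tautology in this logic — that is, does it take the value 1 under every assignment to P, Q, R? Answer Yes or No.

No

Counterexample: take P = 0, Q = 0, R = 1/3.
Q · P = 0 · 0 = 0
¬(Q · P) = ¬0 = 1
¬P = ¬0 = 1
¬(Q · P) · ¬P = 1 · 1 = 1
(¬(Q · P) · ¬P) · R = 1 · 1/3 = 1/3
Q · P = 0 · 0 = 0
¬(Q · P) = ¬0 = 1
¬¬(Q · P) = ¬1 = 0
¬P = ¬0 = 1
¬¬(Q · P) · ¬P = 0 · 1 = 0
((¬(Q · P) · ¬P) · R) ⇒ (¬¬(Q · P) · ¬P) = 1/3 ⇒ 0 = 2/3
This gives 2/3 ≠ 1.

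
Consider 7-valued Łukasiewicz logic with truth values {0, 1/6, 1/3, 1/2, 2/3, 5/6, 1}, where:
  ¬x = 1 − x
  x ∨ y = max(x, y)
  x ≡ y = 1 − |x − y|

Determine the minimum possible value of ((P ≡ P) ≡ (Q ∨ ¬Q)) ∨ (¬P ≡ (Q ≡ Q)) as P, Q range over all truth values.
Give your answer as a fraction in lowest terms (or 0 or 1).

1/2

Take P = 1/2, Q = 1/2:
P ≡ P = 1/2 ≡ 1/2 = 1
¬Q = ¬1/2 = 1/2
Q ∨ ¬Q = 1/2 ∨ 1/2 = 1/2
(P ≡ P) ≡ (Q ∨ ¬Q) = 1 ≡ 1/2 = 1/2
¬P = ¬1/2 = 1/2
Q ≡ Q = 1/2 ≡ 1/2 = 1
¬P ≡ (Q ≡ Q) = 1/2 ≡ 1 = 1/2
((P ≡ P) ≡ (Q ∨ ¬Q)) ∨ (¬P ≡ (Q ≡ Q)) = 1/2 ∨ 1/2 = 1/2
No assignment yields a value below 1/2, so this is the minimum.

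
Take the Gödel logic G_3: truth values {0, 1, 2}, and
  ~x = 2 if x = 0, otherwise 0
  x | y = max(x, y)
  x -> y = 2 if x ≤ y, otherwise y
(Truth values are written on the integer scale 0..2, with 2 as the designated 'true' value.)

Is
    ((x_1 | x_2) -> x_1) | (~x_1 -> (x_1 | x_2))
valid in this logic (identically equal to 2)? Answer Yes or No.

Counterexample: take x_1 = 0, x_2 = 1.
x_1 | x_2 = 0 | 1 = 1
(x_1 | x_2) -> x_1 = 1 -> 0 = 0
~x_1 = ~0 = 2
x_1 | x_2 = 0 | 1 = 1
~x_1 -> (x_1 | x_2) = 2 -> 1 = 1
((x_1 | x_2) -> x_1) | (~x_1 -> (x_1 | x_2)) = 0 | 1 = 1
This gives 1 ≠ 2.

No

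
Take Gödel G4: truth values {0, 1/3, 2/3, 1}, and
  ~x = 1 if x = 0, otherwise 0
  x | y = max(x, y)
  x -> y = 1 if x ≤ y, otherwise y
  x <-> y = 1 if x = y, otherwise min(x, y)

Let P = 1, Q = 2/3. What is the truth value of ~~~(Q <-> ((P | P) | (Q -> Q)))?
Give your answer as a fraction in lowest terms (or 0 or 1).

P | P = 1 | 1 = 1
Q -> Q = 2/3 -> 2/3 = 1
(P | P) | (Q -> Q) = 1 | 1 = 1
Q <-> ((P | P) | (Q -> Q)) = 2/3 <-> 1 = 2/3
~(Q <-> ((P | P) | (Q -> Q))) = ~2/3 = 0
~~(Q <-> ((P | P) | (Q -> Q))) = ~0 = 1
~~~(Q <-> ((P | P) | (Q -> Q))) = ~1 = 0

0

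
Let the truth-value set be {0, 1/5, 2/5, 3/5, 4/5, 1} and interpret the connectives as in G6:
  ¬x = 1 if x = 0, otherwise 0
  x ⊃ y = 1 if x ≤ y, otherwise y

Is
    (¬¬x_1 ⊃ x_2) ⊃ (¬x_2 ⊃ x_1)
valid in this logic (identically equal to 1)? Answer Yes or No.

No

Counterexample: take x_1 = 0, x_2 = 0.
¬x_1 = ¬0 = 1
¬¬x_1 = ¬1 = 0
¬¬x_1 ⊃ x_2 = 0 ⊃ 0 = 1
¬x_2 = ¬0 = 1
¬x_2 ⊃ x_1 = 1 ⊃ 0 = 0
(¬¬x_1 ⊃ x_2) ⊃ (¬x_2 ⊃ x_1) = 1 ⊃ 0 = 0
This gives 0 ≠ 1.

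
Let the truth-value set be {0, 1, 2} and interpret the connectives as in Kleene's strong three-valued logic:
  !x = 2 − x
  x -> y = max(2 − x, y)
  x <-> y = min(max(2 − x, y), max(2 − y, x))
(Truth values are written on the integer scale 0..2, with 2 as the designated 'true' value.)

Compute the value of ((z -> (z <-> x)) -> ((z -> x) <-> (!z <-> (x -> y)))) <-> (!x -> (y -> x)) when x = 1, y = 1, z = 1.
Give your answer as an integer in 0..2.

1

z <-> x = 1 <-> 1 = 1
z -> (z <-> x) = 1 -> 1 = 1
z -> x = 1 -> 1 = 1
!z = !1 = 1
x -> y = 1 -> 1 = 1
!z <-> (x -> y) = 1 <-> 1 = 1
(z -> x) <-> (!z <-> (x -> y)) = 1 <-> 1 = 1
(z -> (z <-> x)) -> ((z -> x) <-> (!z <-> (x -> y))) = 1 -> 1 = 1
!x = !1 = 1
y -> x = 1 -> 1 = 1
!x -> (y -> x) = 1 -> 1 = 1
((z -> (z <-> x)) -> ((z -> x) <-> (!z <-> (x -> y)))) <-> (!x -> (y -> x)) = 1 <-> 1 = 1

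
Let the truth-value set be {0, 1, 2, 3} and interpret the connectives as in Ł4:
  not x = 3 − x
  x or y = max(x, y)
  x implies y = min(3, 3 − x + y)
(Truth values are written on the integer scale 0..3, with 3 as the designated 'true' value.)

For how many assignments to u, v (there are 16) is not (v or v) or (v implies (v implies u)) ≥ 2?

14

u = 0, v = 0 ↦ 3  ≥
u = 0, v = 1 ↦ 3  ≥
u = 0, v = 2 ↦ 2  ≥
u = 0, v = 3 ↦ 0  <
u = 1, v = 0 ↦ 3  ≥
u = 1, v = 1 ↦ 3  ≥
u = 1, v = 2 ↦ 3  ≥
u = 1, v = 3 ↦ 1  <
u = 2, v = 0 ↦ 3  ≥
u = 2, v = 1 ↦ 3  ≥
u = 2, v = 2 ↦ 3  ≥
u = 2, v = 3 ↦ 2  ≥
u = 3, v = 0 ↦ 3  ≥
u = 3, v = 1 ↦ 3  ≥
u = 3, v = 2 ↦ 3  ≥
u = 3, v = 3 ↦ 3  ≥
So 14 of the 16 assignments meet the threshold.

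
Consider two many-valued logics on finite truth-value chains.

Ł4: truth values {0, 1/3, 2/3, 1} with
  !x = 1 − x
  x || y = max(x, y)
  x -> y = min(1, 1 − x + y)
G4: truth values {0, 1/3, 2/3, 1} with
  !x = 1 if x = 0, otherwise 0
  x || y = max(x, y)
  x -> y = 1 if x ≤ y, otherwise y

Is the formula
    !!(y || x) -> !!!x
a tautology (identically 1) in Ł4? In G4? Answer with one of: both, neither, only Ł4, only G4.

In Ł4: at x = 1/3, y = 1 the value is 2/3 — not a tautology.
In G4: at x = 1/3, y = 0 the value is 0 — not a tautology.

neither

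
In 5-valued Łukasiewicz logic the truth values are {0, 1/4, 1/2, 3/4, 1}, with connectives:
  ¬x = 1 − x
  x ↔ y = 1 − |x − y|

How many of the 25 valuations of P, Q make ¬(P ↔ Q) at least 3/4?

value 1: 2 assignments (counts)
value 3/4: 4 assignments (counts)
value 1/2: 6 assignments
value 1/4: 8 assignments
value 0: 5 assignments
So 6 of the 25 assignments meet the threshold.

6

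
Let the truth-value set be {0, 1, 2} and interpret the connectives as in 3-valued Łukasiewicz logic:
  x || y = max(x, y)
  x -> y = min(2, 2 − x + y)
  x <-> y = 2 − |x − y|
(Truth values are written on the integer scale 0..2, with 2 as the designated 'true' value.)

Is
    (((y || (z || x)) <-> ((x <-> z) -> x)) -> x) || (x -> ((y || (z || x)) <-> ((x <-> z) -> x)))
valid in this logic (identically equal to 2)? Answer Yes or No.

Yes

At x = 1, y = 2, z = 0, for instance:
z || x = 0 || 1 = 1
y || (z || x) = 2 || 1 = 2
x <-> z = 1 <-> 0 = 1
(x <-> z) -> x = 1 -> 1 = 2
(y || (z || x)) <-> ((x <-> z) -> x) = 2 <-> 2 = 2
((y || (z || x)) <-> ((x <-> z) -> x)) -> x = 2 -> 1 = 1
x -> ((y || (z || x)) <-> ((x <-> z) -> x)) = 1 -> 2 = 2
(((y || (z || x)) <-> ((x <-> z) -> x)) -> x) || (x -> ((y || (z || x)) <-> ((x <-> z) -> x))) = 1 || 2 = 2
and checking the remaining 26 assignments likewise gives ≥ 2 in every case.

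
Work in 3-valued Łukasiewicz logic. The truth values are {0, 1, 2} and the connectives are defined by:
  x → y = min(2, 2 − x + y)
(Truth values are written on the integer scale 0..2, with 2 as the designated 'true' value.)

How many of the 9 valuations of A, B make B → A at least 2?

A = 0, B = 0 ↦ 2  ≥
A = 0, B = 1 ↦ 1  <
A = 0, B = 2 ↦ 0  <
A = 1, B = 0 ↦ 2  ≥
A = 1, B = 1 ↦ 2  ≥
A = 1, B = 2 ↦ 1  <
A = 2, B = 0 ↦ 2  ≥
A = 2, B = 1 ↦ 2  ≥
A = 2, B = 2 ↦ 2  ≥
So 6 of the 9 assignments meet the threshold.

6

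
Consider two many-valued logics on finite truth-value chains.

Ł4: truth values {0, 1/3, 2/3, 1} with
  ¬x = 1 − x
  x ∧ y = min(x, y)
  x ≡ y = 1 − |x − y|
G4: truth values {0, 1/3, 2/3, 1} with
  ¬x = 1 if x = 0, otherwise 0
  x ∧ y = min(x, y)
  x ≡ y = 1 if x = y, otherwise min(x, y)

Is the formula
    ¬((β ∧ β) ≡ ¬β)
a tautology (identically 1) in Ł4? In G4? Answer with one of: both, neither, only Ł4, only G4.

In Ł4: at β = 1/3 the value is 1/3 — not a tautology.
In G4: every assignment gives 1 — tautology.

only G4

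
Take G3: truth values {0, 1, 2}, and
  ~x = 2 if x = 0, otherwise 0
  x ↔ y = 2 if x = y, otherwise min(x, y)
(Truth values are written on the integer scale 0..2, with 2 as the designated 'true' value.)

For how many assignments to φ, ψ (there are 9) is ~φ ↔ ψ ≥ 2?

3

φ = 0, ψ = 0 ↦ 0  <
φ = 0, ψ = 1 ↦ 1  <
φ = 0, ψ = 2 ↦ 2  ≥
φ = 1, ψ = 0 ↦ 2  ≥
φ = 1, ψ = 1 ↦ 0  <
φ = 1, ψ = 2 ↦ 0  <
φ = 2, ψ = 0 ↦ 2  ≥
φ = 2, ψ = 1 ↦ 0  <
φ = 2, ψ = 2 ↦ 0  <
So 3 of the 9 assignments meet the threshold.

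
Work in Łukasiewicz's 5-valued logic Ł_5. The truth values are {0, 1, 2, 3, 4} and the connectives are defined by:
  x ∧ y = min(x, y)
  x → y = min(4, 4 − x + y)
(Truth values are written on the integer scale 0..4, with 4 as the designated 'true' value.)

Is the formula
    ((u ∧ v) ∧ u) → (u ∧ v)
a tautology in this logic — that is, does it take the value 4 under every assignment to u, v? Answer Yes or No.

Yes

At u = 1, v = 3, for instance:
u ∧ v = 1 ∧ 3 = 1
(u ∧ v) ∧ u = 1 ∧ 1 = 1
((u ∧ v) ∧ u) → (u ∧ v) = 1 → 1 = 4
and checking the remaining 24 assignments likewise gives ≥ 4 in every case.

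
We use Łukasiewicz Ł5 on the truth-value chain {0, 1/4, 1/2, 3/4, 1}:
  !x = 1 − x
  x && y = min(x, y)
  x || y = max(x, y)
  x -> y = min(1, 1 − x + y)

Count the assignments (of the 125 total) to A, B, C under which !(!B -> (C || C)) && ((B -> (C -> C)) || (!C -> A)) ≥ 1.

value 1: 5 assignments (counts)
value 3/4: 10 assignments
value 1/2: 15 assignments
value 1/4: 20 assignments
value 0: 75 assignments
So 5 of the 125 assignments meet the threshold.

5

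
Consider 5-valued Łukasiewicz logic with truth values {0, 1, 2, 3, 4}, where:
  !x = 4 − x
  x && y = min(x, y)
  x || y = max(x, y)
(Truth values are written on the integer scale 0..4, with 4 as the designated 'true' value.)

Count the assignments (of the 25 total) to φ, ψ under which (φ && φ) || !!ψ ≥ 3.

value 4: 9 assignments (counts)
value 3: 7 assignments (counts)
value 2: 5 assignments
value 1: 3 assignments
value 0: 1 assignment
So 16 of the 25 assignments meet the threshold.

16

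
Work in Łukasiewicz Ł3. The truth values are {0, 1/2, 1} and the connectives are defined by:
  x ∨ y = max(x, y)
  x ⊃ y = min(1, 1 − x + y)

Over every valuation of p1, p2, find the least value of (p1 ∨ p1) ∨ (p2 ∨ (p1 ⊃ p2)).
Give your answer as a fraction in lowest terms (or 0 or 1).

1/2

Take p1 = 1/2, p2 = 0:
p1 ∨ p1 = 1/2 ∨ 1/2 = 1/2
p1 ⊃ p2 = 1/2 ⊃ 0 = 1/2
p2 ∨ (p1 ⊃ p2) = 0 ∨ 1/2 = 1/2
(p1 ∨ p1) ∨ (p2 ∨ (p1 ⊃ p2)) = 1/2 ∨ 1/2 = 1/2
No assignment yields a value below 1/2, so this is the minimum.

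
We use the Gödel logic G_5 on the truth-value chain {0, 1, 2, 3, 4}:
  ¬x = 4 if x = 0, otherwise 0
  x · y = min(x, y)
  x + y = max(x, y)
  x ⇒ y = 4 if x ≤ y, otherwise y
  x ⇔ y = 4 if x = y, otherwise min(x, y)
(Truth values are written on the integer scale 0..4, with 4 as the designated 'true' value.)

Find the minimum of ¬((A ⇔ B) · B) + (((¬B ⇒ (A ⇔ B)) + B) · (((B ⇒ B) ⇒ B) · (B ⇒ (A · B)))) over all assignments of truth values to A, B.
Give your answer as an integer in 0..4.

Take A = 1, B = 1:
A ⇔ B = 1 ⇔ 1 = 4
(A ⇔ B) · B = 4 · 1 = 1
¬((A ⇔ B) · B) = ¬1 = 0
¬B = ¬1 = 0
A ⇔ B = 1 ⇔ 1 = 4
¬B ⇒ (A ⇔ B) = 0 ⇒ 4 = 4
(¬B ⇒ (A ⇔ B)) + B = 4 + 1 = 4
B ⇒ B = 1 ⇒ 1 = 4
(B ⇒ B) ⇒ B = 4 ⇒ 1 = 1
A · B = 1 · 1 = 1
B ⇒ (A · B) = 1 ⇒ 1 = 4
((B ⇒ B) ⇒ B) · (B ⇒ (A · B)) = 1 · 4 = 1
((¬B ⇒ (A ⇔ B)) + B) · (((B ⇒ B) ⇒ B) · (B ⇒ (A · B))) = 4 · 1 = 1
¬((A ⇔ B) · B) + (((¬B ⇒ (A ⇔ B)) + B) · (((B ⇒ B) ⇒ B) · (B ⇒ (A · B)))) = 0 + 1 = 1
No assignment yields a value below 1, so this is the minimum.

1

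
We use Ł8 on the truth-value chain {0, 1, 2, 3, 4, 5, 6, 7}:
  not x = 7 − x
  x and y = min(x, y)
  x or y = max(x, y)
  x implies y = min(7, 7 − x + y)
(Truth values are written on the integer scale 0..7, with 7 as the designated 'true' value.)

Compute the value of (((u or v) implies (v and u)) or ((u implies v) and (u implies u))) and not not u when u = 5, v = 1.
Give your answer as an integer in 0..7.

u or v = 5 or 1 = 5
v and u = 1 and 5 = 1
(u or v) implies (v and u) = 5 implies 1 = 3
u implies v = 5 implies 1 = 3
u implies u = 5 implies 5 = 7
(u implies v) and (u implies u) = 3 and 7 = 3
((u or v) implies (v and u)) or ((u implies v) and (u implies u)) = 3 or 3 = 3
not u = not 5 = 2
not not u = not 2 = 5
(((u or v) implies (v and u)) or ((u implies v) and (u implies u))) and not not u = 3 and 5 = 3

3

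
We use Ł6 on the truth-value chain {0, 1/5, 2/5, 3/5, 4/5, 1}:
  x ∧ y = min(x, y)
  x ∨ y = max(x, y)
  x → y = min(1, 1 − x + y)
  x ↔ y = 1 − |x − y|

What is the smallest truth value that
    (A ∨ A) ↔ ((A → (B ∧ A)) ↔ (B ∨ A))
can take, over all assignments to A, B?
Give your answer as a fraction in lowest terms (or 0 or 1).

Take A = 0, B = 1:
A ∨ A = 0 ∨ 0 = 0
B ∧ A = 1 ∧ 0 = 0
A → (B ∧ A) = 0 → 0 = 1
B ∨ A = 1 ∨ 0 = 1
(A → (B ∧ A)) ↔ (B ∨ A) = 1 ↔ 1 = 1
(A ∨ A) ↔ ((A → (B ∧ A)) ↔ (B ∨ A)) = 0 ↔ 1 = 0
No assignment yields a value below 0, so this is the minimum.

0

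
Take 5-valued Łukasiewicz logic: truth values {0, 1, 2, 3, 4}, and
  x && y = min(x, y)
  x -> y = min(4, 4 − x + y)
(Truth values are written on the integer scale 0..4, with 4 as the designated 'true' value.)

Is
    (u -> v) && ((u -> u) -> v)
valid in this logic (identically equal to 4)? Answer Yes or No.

Counterexample: take u = 0, v = 0.
u -> v = 0 -> 0 = 4
u -> u = 0 -> 0 = 4
(u -> u) -> v = 4 -> 0 = 0
(u -> v) && ((u -> u) -> v) = 4 && 0 = 0
This gives 0 ≠ 4.

No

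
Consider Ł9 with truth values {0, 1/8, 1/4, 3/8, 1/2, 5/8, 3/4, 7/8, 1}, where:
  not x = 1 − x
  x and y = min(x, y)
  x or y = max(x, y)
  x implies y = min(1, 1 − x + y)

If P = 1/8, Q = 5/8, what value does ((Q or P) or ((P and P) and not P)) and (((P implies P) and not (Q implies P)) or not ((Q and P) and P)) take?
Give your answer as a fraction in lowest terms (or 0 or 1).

Q or P = 5/8 or 1/8 = 5/8
P and P = 1/8 and 1/8 = 1/8
not P = not 1/8 = 7/8
(P and P) and not P = 1/8 and 7/8 = 1/8
(Q or P) or ((P and P) and not P) = 5/8 or 1/8 = 5/8
P implies P = 1/8 implies 1/8 = 1
Q implies P = 5/8 implies 1/8 = 1/2
not (Q implies P) = not 1/2 = 1/2
(P implies P) and not (Q implies P) = 1 and 1/2 = 1/2
Q and P = 5/8 and 1/8 = 1/8
(Q and P) and P = 1/8 and 1/8 = 1/8
not ((Q and P) and P) = not 1/8 = 7/8
((P implies P) and not (Q implies P)) or not ((Q and P) and P) = 1/2 or 7/8 = 7/8
((Q or P) or ((P and P) and not P)) and (((P implies P) and not (Q implies P)) or not ((Q and P) and P)) = 5/8 and 7/8 = 5/8

5/8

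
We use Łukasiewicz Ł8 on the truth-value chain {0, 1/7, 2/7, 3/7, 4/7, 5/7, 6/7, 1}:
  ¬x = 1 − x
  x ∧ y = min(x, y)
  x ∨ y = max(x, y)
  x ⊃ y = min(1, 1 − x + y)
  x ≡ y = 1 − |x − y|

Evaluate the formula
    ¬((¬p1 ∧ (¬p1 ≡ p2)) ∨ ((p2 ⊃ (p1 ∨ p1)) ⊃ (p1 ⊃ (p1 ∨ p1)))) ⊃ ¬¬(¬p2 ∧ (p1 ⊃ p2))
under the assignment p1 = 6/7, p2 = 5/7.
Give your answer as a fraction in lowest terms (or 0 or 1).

¬p1 = ¬6/7 = 1/7
¬p1 = ¬6/7 = 1/7
¬p1 ≡ p2 = 1/7 ≡ 5/7 = 3/7
¬p1 ∧ (¬p1 ≡ p2) = 1/7 ∧ 3/7 = 1/7
p1 ∨ p1 = 6/7 ∨ 6/7 = 6/7
p2 ⊃ (p1 ∨ p1) = 5/7 ⊃ 6/7 = 1
p1 ∨ p1 = 6/7 ∨ 6/7 = 6/7
p1 ⊃ (p1 ∨ p1) = 6/7 ⊃ 6/7 = 1
(p2 ⊃ (p1 ∨ p1)) ⊃ (p1 ⊃ (p1 ∨ p1)) = 1 ⊃ 1 = 1
(¬p1 ∧ (¬p1 ≡ p2)) ∨ ((p2 ⊃ (p1 ∨ p1)) ⊃ (p1 ⊃ (p1 ∨ p1))) = 1/7 ∨ 1 = 1
¬((¬p1 ∧ (¬p1 ≡ p2)) ∨ ((p2 ⊃ (p1 ∨ p1)) ⊃ (p1 ⊃ (p1 ∨ p1)))) = ¬1 = 0
¬p2 = ¬5/7 = 2/7
p1 ⊃ p2 = 6/7 ⊃ 5/7 = 6/7
¬p2 ∧ (p1 ⊃ p2) = 2/7 ∧ 6/7 = 2/7
¬(¬p2 ∧ (p1 ⊃ p2)) = ¬2/7 = 5/7
¬¬(¬p2 ∧ (p1 ⊃ p2)) = ¬5/7 = 2/7
¬((¬p1 ∧ (¬p1 ≡ p2)) ∨ ((p2 ⊃ (p1 ∨ p1)) ⊃ (p1 ⊃ (p1 ∨ p1)))) ⊃ ¬¬(¬p2 ∧ (p1 ⊃ p2)) = 0 ⊃ 2/7 = 1

1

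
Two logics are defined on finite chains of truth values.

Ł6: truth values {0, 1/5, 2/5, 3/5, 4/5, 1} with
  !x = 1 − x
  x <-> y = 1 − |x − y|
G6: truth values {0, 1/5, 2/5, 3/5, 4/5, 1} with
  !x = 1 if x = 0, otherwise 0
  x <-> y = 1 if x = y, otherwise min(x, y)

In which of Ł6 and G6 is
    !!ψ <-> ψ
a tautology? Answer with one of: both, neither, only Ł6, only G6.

In Ł6: every assignment gives 1 — tautology.
In G6: at ψ = 1/5 the value is 1/5 — not a tautology.

only Ł6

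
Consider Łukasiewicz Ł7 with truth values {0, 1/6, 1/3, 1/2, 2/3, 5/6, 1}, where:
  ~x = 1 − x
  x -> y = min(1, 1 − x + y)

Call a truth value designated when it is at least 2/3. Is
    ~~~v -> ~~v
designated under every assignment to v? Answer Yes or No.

No

Counterexample: take v = 0.
~v = ~0 = 1
~~v = ~1 = 0
~~~v = ~0 = 1
~v = ~0 = 1
~~v = ~1 = 0
~~~v -> ~~v = 1 -> 0 = 0
This gives 0, which is below 2/3.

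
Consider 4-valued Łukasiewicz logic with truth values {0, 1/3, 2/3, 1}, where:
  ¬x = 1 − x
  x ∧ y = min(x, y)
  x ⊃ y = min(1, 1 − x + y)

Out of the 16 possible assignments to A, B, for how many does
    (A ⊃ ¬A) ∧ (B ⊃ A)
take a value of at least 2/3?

A = 0, B = 0 ↦ 1  ≥
A = 0, B = 1/3 ↦ 2/3  ≥
A = 0, B = 2/3 ↦ 1/3  <
A = 0, B = 1 ↦ 0  <
A = 1/3, B = 0 ↦ 1  ≥
A = 1/3, B = 1/3 ↦ 1  ≥
A = 1/3, B = 2/3 ↦ 2/3  ≥
A = 1/3, B = 1 ↦ 1/3  <
A = 2/3, B = 0 ↦ 2/3  ≥
A = 2/3, B = 1/3 ↦ 2/3  ≥
A = 2/3, B = 2/3 ↦ 2/3  ≥
A = 2/3, B = 1 ↦ 2/3  ≥
A = 1, B = 0 ↦ 0  <
A = 1, B = 1/3 ↦ 0  <
A = 1, B = 2/3 ↦ 0  <
A = 1, B = 1 ↦ 0  <
So 9 of the 16 assignments meet the threshold.

9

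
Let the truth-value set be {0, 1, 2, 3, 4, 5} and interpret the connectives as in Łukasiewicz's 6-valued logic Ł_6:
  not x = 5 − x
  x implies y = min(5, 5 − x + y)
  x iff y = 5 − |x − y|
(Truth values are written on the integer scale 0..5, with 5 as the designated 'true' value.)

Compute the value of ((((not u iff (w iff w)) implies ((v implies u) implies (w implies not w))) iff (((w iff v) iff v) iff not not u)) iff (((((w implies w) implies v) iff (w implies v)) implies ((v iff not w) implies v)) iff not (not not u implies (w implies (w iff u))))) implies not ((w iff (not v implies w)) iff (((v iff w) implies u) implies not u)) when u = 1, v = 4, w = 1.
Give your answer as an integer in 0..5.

not u = not 1 = 4
w iff w = 1 iff 1 = 5
not u iff (w iff w) = 4 iff 5 = 4
v implies u = 4 implies 1 = 2
not w = not 1 = 4
w implies not w = 1 implies 4 = 5
(v implies u) implies (w implies not w) = 2 implies 5 = 5
(not u iff (w iff w)) implies ((v implies u) implies (w implies not w)) = 4 implies 5 = 5
w iff v = 1 iff 4 = 2
(w iff v) iff v = 2 iff 4 = 3
not u = not 1 = 4
not not u = not 4 = 1
((w iff v) iff v) iff not not u = 3 iff 1 = 3
((not u iff (w iff w)) implies ((v implies u) implies (w implies not w))) iff (((w iff v) iff v) iff not not u) = 5 iff 3 = 3
w implies w = 1 implies 1 = 5
(w implies w) implies v = 5 implies 4 = 4
w implies v = 1 implies 4 = 5
((w implies w) implies v) iff (w implies v) = 4 iff 5 = 4
not w = not 1 = 4
v iff not w = 4 iff 4 = 5
(v iff not w) implies v = 5 implies 4 = 4
(((w implies w) implies v) iff (w implies v)) implies ((v iff not w) implies v) = 4 implies 4 = 5
not u = not 1 = 4
not not u = not 4 = 1
w iff u = 1 iff 1 = 5
w implies (w iff u) = 1 implies 5 = 5
not not u implies (w implies (w iff u)) = 1 implies 5 = 5
not (not not u implies (w implies (w iff u))) = not 5 = 0
((((w implies w) implies v) iff (w implies v)) implies ((v iff not w) implies v)) iff not (not not u implies (w implies (w iff u))) = 5 iff 0 = 0
(((not u iff (w iff w)) implies ((v implies u) implies (w implies not w))) iff (((w iff v) iff v) iff not not u)) iff (((((w implies w) implies v) iff (w implies v)) implies ((v iff not w) implies v)) iff not (not not u implies (w implies (w iff u)))) = 3 iff 0 = 2
not v = not 4 = 1
not v implies w = 1 implies 1 = 5
w iff (not v implies w) = 1 iff 5 = 1
v iff w = 4 iff 1 = 2
(v iff w) implies u = 2 implies 1 = 4
not u = not 1 = 4
((v iff w) implies u) implies not u = 4 implies 4 = 5
(w iff (not v implies w)) iff (((v iff w) implies u) implies not u) = 1 iff 5 = 1
not ((w iff (not v implies w)) iff (((v iff w) implies u) implies not u)) = not 1 = 4
((((not u iff (w iff w)) implies ((v implies u) implies (w implies not w))) iff (((w iff v) iff v) iff not not u)) iff (((((w implies w) implies v) iff (w implies v)) implies ((v iff not w) implies v)) iff not (not not u implies (w implies (w iff u))))) implies not ((w iff (not v implies w)) iff (((v iff w) implies u) implies not u)) = 2 implies 4 = 5

5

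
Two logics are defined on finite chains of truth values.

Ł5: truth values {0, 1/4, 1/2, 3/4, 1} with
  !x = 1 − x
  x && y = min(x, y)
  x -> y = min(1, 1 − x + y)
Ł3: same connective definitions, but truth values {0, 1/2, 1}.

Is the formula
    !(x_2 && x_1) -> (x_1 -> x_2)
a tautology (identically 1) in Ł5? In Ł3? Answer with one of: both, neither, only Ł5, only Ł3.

In Ł5: at x_1 = 1/4, x_2 = 0 the value is 3/4 — not a tautology.
In Ł3: at x_1 = 1/2, x_2 = 0 the value is 1/2 — not a tautology.

neither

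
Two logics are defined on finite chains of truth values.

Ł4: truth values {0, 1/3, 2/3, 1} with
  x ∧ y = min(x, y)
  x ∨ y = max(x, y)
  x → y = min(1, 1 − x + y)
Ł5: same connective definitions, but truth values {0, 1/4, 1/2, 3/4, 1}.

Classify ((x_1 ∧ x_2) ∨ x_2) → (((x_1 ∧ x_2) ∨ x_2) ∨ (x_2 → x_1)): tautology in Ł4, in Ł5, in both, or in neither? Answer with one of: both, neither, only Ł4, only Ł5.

both

In Ł4: every assignment gives 1 — tautology.
In Ł5: every assignment gives 1 — tautology.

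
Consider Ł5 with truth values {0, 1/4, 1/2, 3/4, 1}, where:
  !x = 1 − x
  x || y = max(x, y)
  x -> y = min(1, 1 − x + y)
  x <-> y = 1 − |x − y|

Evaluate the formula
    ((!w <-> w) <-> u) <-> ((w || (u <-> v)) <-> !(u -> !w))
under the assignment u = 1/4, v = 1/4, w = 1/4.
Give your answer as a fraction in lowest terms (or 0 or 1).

!w = !1/4 = 3/4
!w <-> w = 3/4 <-> 1/4 = 1/2
(!w <-> w) <-> u = 1/2 <-> 1/4 = 3/4
u <-> v = 1/4 <-> 1/4 = 1
w || (u <-> v) = 1/4 || 1 = 1
!w = !1/4 = 3/4
u -> !w = 1/4 -> 3/4 = 1
!(u -> !w) = !1 = 0
(w || (u <-> v)) <-> !(u -> !w) = 1 <-> 0 = 0
((!w <-> w) <-> u) <-> ((w || (u <-> v)) <-> !(u -> !w)) = 3/4 <-> 0 = 1/4

1/4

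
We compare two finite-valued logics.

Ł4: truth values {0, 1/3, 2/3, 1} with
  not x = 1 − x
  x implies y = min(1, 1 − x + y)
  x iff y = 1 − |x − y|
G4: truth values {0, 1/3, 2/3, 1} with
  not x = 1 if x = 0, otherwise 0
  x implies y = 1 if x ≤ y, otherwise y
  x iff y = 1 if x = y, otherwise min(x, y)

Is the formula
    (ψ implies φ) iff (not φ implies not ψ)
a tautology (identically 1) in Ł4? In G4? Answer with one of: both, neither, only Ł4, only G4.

In Ł4: every assignment gives 1 — tautology.
In G4: at φ = 1/3, ψ = 2/3 the value is 1/3 — not a tautology.

only Ł4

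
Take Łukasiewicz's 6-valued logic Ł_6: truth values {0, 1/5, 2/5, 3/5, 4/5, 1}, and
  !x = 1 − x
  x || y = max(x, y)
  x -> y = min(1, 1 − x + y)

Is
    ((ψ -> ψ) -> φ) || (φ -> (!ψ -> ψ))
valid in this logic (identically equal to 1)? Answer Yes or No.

No

Counterexample: take φ = 1/5, ψ = 0.
ψ -> ψ = 0 -> 0 = 1
(ψ -> ψ) -> φ = 1 -> 1/5 = 1/5
!ψ = !0 = 1
!ψ -> ψ = 1 -> 0 = 0
φ -> (!ψ -> ψ) = 1/5 -> 0 = 4/5
((ψ -> ψ) -> φ) || (φ -> (!ψ -> ψ)) = 1/5 || 4/5 = 4/5
This gives 4/5 ≠ 1.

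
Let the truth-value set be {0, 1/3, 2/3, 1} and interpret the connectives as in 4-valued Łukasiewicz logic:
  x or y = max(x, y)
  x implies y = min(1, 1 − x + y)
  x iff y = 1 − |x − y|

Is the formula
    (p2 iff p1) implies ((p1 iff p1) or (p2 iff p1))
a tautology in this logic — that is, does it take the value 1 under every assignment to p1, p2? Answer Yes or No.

Yes

p1 = 0, p2 = 0 ↦ 1
p1 = 0, p2 = 1/3 ↦ 1
p1 = 0, p2 = 2/3 ↦ 1
p1 = 0, p2 = 1 ↦ 1
p1 = 1/3, p2 = 0 ↦ 1
p1 = 1/3, p2 = 1/3 ↦ 1
p1 = 1/3, p2 = 2/3 ↦ 1
p1 = 1/3, p2 = 1 ↦ 1
p1 = 2/3, p2 = 0 ↦ 1
p1 = 2/3, p2 = 1/3 ↦ 1
p1 = 2/3, p2 = 2/3 ↦ 1
p1 = 2/3, p2 = 1 ↦ 1
p1 = 1, p2 = 0 ↦ 1
p1 = 1, p2 = 1/3 ↦ 1
p1 = 1, p2 = 2/3 ↦ 1
p1 = 1, p2 = 1 ↦ 1
Every assignment gives a value ≥ 1.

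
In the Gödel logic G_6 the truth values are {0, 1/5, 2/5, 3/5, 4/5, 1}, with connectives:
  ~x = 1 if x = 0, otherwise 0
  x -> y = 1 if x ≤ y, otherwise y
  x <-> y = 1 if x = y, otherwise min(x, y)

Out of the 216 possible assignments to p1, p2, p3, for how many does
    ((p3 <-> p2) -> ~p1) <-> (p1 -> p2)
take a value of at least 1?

56

value 1: 56 assignments (counts)
value 4/5: 1 assignment
value 3/5: 2 assignments
value 2/5: 3 assignments
value 1/5: 4 assignments
value 0: 150 assignments
So 56 of the 216 assignments meet the threshold.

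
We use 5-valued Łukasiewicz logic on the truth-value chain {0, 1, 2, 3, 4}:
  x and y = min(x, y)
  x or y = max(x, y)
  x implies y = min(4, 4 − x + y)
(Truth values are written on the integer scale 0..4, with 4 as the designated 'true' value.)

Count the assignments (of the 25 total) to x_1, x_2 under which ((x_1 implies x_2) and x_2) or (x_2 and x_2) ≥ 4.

value 4: 5 assignments (counts)
value 3: 5 assignments
value 2: 5 assignments
value 1: 5 assignments
value 0: 5 assignments
So 5 of the 25 assignments meet the threshold.

5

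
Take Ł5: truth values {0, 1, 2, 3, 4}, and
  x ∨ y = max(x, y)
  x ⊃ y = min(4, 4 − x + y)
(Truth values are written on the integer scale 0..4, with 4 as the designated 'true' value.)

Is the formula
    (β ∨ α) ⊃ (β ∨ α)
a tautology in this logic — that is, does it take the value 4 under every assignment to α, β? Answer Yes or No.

At α = 4, β = 1, for instance:
β ∨ α = 1 ∨ 4 = 4
(β ∨ α) ⊃ (β ∨ α) = 4 ⊃ 4 = 4
and checking the remaining 24 assignments likewise gives ≥ 4 in every case.

Yes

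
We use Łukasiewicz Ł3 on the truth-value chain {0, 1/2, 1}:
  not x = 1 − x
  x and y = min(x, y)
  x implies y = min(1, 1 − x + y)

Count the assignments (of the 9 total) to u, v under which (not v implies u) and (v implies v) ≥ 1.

u = 0, v = 0 ↦ 0  <
u = 0, v = 1/2 ↦ 1/2  <
u = 0, v = 1 ↦ 1  ≥
u = 1/2, v = 0 ↦ 1/2  <
u = 1/2, v = 1/2 ↦ 1  ≥
u = 1/2, v = 1 ↦ 1  ≥
u = 1, v = 0 ↦ 1  ≥
u = 1, v = 1/2 ↦ 1  ≥
u = 1, v = 1 ↦ 1  ≥
So 6 of the 9 assignments meet the threshold.

6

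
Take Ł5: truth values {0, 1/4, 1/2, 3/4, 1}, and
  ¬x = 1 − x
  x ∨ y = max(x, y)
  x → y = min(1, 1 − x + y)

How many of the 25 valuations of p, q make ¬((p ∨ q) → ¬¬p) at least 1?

1

value 1: 1 assignment (counts)
value 3/4: 2 assignments
value 1/2: 3 assignments
value 1/4: 4 assignments
value 0: 15 assignments
So 1 of the 25 assignments meets the threshold.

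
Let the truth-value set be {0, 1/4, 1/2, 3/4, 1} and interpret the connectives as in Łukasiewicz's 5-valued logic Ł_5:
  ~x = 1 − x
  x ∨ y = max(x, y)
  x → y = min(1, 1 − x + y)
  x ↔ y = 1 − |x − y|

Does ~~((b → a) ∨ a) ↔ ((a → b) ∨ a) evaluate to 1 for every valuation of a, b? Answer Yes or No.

No

Counterexample: take a = 0, b = 1/4.
b → a = 1/4 → 0 = 3/4
(b → a) ∨ a = 3/4 ∨ 0 = 3/4
~((b → a) ∨ a) = ~3/4 = 1/4
~~((b → a) ∨ a) = ~1/4 = 3/4
a → b = 0 → 1/4 = 1
(a → b) ∨ a = 1 ∨ 0 = 1
~~((b → a) ∨ a) ↔ ((a → b) ∨ a) = 3/4 ↔ 1 = 3/4
This gives 3/4 ≠ 1.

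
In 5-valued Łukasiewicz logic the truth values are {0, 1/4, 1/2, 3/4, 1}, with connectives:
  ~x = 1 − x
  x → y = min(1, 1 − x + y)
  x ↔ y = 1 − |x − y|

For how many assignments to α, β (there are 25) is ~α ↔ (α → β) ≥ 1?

value 1: 9 assignments (counts)
value 3/4: 7 assignments
value 1/2: 5 assignments
value 1/4: 3 assignments
value 0: 1 assignment
So 9 of the 25 assignments meet the threshold.

9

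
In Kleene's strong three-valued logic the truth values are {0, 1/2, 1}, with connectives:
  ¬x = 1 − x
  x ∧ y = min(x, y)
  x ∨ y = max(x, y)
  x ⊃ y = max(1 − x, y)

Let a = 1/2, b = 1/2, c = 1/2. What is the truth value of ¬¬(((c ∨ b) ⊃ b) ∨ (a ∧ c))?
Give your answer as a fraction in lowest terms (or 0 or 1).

c ∨ b = 1/2 ∨ 1/2 = 1/2
(c ∨ b) ⊃ b = 1/2 ⊃ 1/2 = 1/2
a ∧ c = 1/2 ∧ 1/2 = 1/2
((c ∨ b) ⊃ b) ∨ (a ∧ c) = 1/2 ∨ 1/2 = 1/2
¬(((c ∨ b) ⊃ b) ∨ (a ∧ c)) = ¬1/2 = 1/2
¬¬(((c ∨ b) ⊃ b) ∨ (a ∧ c)) = ¬1/2 = 1/2

1/2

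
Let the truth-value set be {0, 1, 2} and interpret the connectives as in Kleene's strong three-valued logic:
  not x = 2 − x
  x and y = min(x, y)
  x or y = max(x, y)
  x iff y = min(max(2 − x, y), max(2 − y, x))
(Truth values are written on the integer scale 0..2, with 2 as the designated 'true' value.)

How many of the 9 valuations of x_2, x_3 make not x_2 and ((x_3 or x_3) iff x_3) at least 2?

x_2 = 0, x_3 = 0 ↦ 2  ≥
x_2 = 0, x_3 = 1 ↦ 1  <
x_2 = 0, x_3 = 2 ↦ 2  ≥
x_2 = 1, x_3 = 0 ↦ 1  <
x_2 = 1, x_3 = 1 ↦ 1  <
x_2 = 1, x_3 = 2 ↦ 1  <
x_2 = 2, x_3 = 0 ↦ 0  <
x_2 = 2, x_3 = 1 ↦ 0  <
x_2 = 2, x_3 = 2 ↦ 0  <
So 2 of the 9 assignments meet the threshold.

2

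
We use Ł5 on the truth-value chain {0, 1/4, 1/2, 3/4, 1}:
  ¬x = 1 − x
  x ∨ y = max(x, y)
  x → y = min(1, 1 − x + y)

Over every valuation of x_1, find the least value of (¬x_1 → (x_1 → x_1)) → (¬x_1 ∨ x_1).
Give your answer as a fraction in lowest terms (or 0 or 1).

1/2

Take x_1 = 1/2:
¬x_1 = ¬1/2 = 1/2
x_1 → x_1 = 1/2 → 1/2 = 1
¬x_1 → (x_1 → x_1) = 1/2 → 1 = 1
¬x_1 = ¬1/2 = 1/2
¬x_1 ∨ x_1 = 1/2 ∨ 1/2 = 1/2
(¬x_1 → (x_1 → x_1)) → (¬x_1 ∨ x_1) = 1 → 1/2 = 1/2
No assignment yields a value below 1/2, so this is the minimum.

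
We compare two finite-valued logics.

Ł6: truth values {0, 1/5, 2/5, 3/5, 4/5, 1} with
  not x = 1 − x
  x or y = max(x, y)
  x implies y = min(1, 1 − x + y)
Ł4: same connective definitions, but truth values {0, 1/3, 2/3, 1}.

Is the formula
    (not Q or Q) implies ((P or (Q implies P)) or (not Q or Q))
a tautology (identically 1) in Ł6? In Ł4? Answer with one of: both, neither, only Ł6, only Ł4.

both

In Ł6: every assignment gives 1 — tautology.
In Ł4: every assignment gives 1 — tautology.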